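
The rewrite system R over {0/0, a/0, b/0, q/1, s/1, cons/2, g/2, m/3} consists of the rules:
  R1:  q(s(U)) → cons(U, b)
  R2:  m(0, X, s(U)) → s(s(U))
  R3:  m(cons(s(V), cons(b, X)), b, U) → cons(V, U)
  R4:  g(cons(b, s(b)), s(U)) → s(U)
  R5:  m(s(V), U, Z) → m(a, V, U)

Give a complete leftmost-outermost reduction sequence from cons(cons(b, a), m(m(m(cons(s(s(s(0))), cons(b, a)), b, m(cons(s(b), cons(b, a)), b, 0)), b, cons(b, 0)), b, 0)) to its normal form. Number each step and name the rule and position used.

cons(cons(b, a), cons(0, 0))

1. cons(cons(b, a), m(m(m(cons(s(s(s(0))), cons(b, a)), b, m(cons(s(b), cons(b, a)), b, 0)), b, cons(b, 0)), b, 0))  →  cons(cons(b, a), m(m(cons(s(s(0)), m(cons(s(b), cons(b, a)), b, 0)), b, cons(b, 0)), b, 0))   [R3 at 2.1.1]
2. cons(cons(b, a), m(m(cons(s(s(0)), m(cons(s(b), cons(b, a)), b, 0)), b, cons(b, 0)), b, 0))  →  cons(cons(b, a), m(m(cons(s(s(0)), cons(b, 0)), b, cons(b, 0)), b, 0))   [R3 at 2.1.1.2]
3. cons(cons(b, a), m(m(cons(s(s(0)), cons(b, 0)), b, cons(b, 0)), b, 0))  →  cons(cons(b, a), m(cons(s(0), cons(b, 0)), b, 0))   [R3 at 2.1]
4. cons(cons(b, a), m(cons(s(0), cons(b, 0)), b, 0))  →  cons(cons(b, a), cons(0, 0))   [R3 at 2]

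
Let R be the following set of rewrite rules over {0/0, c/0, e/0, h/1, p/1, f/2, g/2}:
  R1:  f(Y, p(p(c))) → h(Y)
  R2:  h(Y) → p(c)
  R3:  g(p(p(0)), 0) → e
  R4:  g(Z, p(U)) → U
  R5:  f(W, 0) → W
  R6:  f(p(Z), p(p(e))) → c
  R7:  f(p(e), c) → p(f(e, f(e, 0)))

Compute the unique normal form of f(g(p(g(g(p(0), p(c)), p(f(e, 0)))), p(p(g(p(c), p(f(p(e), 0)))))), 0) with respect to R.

1. f(g(p(g(g(p(0), p(c)), p(f(e, 0)))), p(p(g(p(c), p(f(p(e), 0)))))), 0)  →  g(p(g(g(p(0), p(c)), p(f(e, 0)))), p(p(g(p(c), p(f(p(e), 0))))))   [R5 at ε]
2. g(p(g(g(p(0), p(c)), p(f(e, 0)))), p(p(g(p(c), p(f(p(e), 0))))))  →  p(g(p(c), p(f(p(e), 0))))   [R4 at ε]
3. p(g(p(c), p(f(p(e), 0))))  →  p(f(p(e), 0))   [R4 at 1]
4. p(f(p(e), 0))  →  p(p(e))   [R5 at 1]

p(p(e))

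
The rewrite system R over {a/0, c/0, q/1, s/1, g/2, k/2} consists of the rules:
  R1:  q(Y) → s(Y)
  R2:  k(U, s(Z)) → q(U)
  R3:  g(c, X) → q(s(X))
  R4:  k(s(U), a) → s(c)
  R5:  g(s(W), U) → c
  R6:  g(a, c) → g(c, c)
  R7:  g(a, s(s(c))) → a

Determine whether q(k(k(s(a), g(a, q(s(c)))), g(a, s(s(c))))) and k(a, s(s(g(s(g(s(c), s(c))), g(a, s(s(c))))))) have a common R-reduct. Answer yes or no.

no — NF(t₁) = s(s(c)), NF(t₂) = s(a)

Reduce t₁ = q(k(k(s(a), g(a, q(s(c)))), g(a, s(s(c))))):
1. q(k(k(s(a), g(a, q(s(c)))), g(a, s(s(c)))))  →  s(k(k(s(a), g(a, q(s(c)))), g(a, s(s(c)))))   [R1 at ε]
2. s(k(k(s(a), g(a, q(s(c)))), g(a, s(s(c)))))  →  s(k(k(s(a), g(a, s(s(c)))), g(a, s(s(c)))))   [R1 at 1.1.2.2]
3. s(k(k(s(a), g(a, s(s(c)))), g(a, s(s(c)))))  →  s(k(k(s(a), a), g(a, s(s(c)))))   [R7 at 1.1.2]
4. s(k(k(s(a), a), g(a, s(s(c)))))  →  s(k(s(c), g(a, s(s(c)))))   [R4 at 1.1]
5. s(k(s(c), g(a, s(s(c)))))  →  s(k(s(c), a))   [R7 at 1.2]
6. s(k(s(c), a))  →  s(s(c))   [R4 at 1]

Reduce t₂ = k(a, s(s(g(s(g(s(c), s(c))), g(a, s(s(c))))))):
1. k(a, s(s(g(s(g(s(c), s(c))), g(a, s(s(c)))))))  →  q(a)   [R2 at ε]
2. q(a)  →  s(a)   [R1 at ε]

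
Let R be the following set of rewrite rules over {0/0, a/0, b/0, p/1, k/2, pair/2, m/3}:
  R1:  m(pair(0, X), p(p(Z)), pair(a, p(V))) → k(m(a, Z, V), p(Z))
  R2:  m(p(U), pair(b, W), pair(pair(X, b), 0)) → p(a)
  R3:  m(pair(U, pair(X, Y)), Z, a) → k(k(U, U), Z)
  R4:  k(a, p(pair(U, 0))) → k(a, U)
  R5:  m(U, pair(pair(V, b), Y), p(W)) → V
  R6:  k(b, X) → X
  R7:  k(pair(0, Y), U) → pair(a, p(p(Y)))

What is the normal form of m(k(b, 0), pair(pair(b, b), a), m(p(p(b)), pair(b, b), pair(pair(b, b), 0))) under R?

1. m(k(b, 0), pair(pair(b, b), a), m(p(p(b)), pair(b, b), pair(pair(b, b), 0)))  →  m(0, pair(pair(b, b), a), m(p(p(b)), pair(b, b), pair(pair(b, b), 0)))   [R6 at 1]
2. m(0, pair(pair(b, b), a), m(p(p(b)), pair(b, b), pair(pair(b, b), 0)))  →  m(0, pair(pair(b, b), a), p(a))   [R2 at 3]
3. m(0, pair(pair(b, b), a), p(a))  →  b   [R5 at ε]

b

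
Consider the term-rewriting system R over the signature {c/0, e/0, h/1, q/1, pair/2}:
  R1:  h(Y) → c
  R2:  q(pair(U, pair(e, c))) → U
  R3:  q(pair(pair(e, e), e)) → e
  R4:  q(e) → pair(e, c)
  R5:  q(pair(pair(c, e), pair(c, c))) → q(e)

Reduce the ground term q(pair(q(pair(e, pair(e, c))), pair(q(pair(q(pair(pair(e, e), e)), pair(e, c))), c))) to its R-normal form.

1. q(pair(q(pair(e, pair(e, c))), pair(q(pair(q(pair(pair(e, e), e)), pair(e, c))), c)))  →  q(pair(e, pair(q(pair(q(pair(pair(e, e), e)), pair(e, c))), c)))   [R2 at 1.1]
2. q(pair(e, pair(q(pair(q(pair(pair(e, e), e)), pair(e, c))), c)))  →  q(pair(e, pair(q(pair(pair(e, e), e)), c)))   [R2 at 1.2.1]
3. q(pair(e, pair(q(pair(pair(e, e), e)), c)))  →  q(pair(e, pair(e, c)))   [R3 at 1.2.1]
4. q(pair(e, pair(e, c)))  →  e   [R2 at ε]

e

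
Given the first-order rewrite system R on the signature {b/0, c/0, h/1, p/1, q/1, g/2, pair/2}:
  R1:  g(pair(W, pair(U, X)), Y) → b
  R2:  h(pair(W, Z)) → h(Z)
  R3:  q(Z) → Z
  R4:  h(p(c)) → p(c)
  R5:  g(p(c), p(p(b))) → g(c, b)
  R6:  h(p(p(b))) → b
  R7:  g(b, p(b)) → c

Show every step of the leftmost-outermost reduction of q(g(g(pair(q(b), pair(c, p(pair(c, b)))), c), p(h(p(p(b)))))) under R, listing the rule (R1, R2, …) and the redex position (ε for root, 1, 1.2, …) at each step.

c

1. q(g(g(pair(q(b), pair(c, p(pair(c, b)))), c), p(h(p(p(b))))))  →  g(g(pair(q(b), pair(c, p(pair(c, b)))), c), p(h(p(p(b)))))   [R3 at ε]
2. g(g(pair(q(b), pair(c, p(pair(c, b)))), c), p(h(p(p(b)))))  →  g(b, p(h(p(p(b)))))   [R1 at 1]
3. g(b, p(h(p(p(b)))))  →  g(b, p(b))   [R6 at 2.1]
4. g(b, p(b))  →  c   [R7 at ε]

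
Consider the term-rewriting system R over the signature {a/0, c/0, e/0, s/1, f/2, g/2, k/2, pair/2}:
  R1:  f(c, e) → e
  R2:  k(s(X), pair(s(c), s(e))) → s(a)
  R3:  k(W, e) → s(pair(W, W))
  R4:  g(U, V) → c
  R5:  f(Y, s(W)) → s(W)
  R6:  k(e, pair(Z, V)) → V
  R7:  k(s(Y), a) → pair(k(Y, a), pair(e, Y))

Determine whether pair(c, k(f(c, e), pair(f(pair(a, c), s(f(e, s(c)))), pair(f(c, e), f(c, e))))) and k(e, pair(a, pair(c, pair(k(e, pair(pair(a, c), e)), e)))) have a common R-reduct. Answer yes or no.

yes — NF(t₁) = pair(c, pair(e, e)), NF(t₂) = pair(c, pair(e, e))

Reduce t₁ = pair(c, k(f(c, e), pair(f(pair(a, c), s(f(e, s(c)))), pair(f(c, e), f(c, e))))):
1. pair(c, k(f(c, e), pair(f(pair(a, c), s(f(e, s(c)))), pair(f(c, e), f(c, e)))))  →  pair(c, k(e, pair(f(pair(a, c), s(f(e, s(c)))), pair(f(c, e), f(c, e)))))   [R1 at 2.1]
2. pair(c, k(e, pair(f(pair(a, c), s(f(e, s(c)))), pair(f(c, e), f(c, e)))))  →  pair(c, pair(f(c, e), f(c, e)))   [R6 at 2]
3. pair(c, pair(f(c, e), f(c, e)))  →  pair(c, pair(e, f(c, e)))   [R1 at 2.1]
4. pair(c, pair(e, f(c, e)))  →  pair(c, pair(e, e))   [R1 at 2.2]

Reduce t₂ = k(e, pair(a, pair(c, pair(k(e, pair(pair(a, c), e)), e)))):
1. k(e, pair(a, pair(c, pair(k(e, pair(pair(a, c), e)), e))))  →  pair(c, pair(k(e, pair(pair(a, c), e)), e))   [R6 at ε]
2. pair(c, pair(k(e, pair(pair(a, c), e)), e))  →  pair(c, pair(e, e))   [R6 at 2.1]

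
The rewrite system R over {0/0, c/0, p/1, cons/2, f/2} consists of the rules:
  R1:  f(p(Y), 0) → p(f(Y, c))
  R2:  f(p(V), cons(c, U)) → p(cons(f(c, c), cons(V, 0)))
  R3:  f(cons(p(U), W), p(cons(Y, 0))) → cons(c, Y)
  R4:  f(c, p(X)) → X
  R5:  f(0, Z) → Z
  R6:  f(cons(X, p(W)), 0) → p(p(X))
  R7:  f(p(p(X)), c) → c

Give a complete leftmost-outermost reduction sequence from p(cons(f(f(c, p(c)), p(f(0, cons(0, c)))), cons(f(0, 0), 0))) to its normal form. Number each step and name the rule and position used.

p(cons(cons(0, c), cons(0, 0)))

1. p(cons(f(f(c, p(c)), p(f(0, cons(0, c)))), cons(f(0, 0), 0)))  →  p(cons(f(c, p(f(0, cons(0, c)))), cons(f(0, 0), 0)))   [R4 at 1.1.1]
2. p(cons(f(c, p(f(0, cons(0, c)))), cons(f(0, 0), 0)))  →  p(cons(f(0, cons(0, c)), cons(f(0, 0), 0)))   [R4 at 1.1]
3. p(cons(f(0, cons(0, c)), cons(f(0, 0), 0)))  →  p(cons(cons(0, c), cons(f(0, 0), 0)))   [R5 at 1.1]
4. p(cons(cons(0, c), cons(f(0, 0), 0)))  →  p(cons(cons(0, c), cons(0, 0)))   [R5 at 1.2.1]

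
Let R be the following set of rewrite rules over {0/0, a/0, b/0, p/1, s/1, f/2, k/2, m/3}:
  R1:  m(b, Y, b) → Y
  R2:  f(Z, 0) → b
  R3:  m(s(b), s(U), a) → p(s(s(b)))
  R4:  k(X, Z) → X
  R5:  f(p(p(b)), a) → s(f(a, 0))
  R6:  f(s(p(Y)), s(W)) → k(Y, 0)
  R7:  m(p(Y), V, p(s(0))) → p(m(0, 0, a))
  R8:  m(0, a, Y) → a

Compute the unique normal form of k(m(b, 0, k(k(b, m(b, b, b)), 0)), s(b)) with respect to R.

1. k(m(b, 0, k(k(b, m(b, b, b)), 0)), s(b))  →  m(b, 0, k(k(b, m(b, b, b)), 0))   [R4 at ε]
2. m(b, 0, k(k(b, m(b, b, b)), 0))  →  m(b, 0, k(b, m(b, b, b)))   [R4 at 3]
3. m(b, 0, k(b, m(b, b, b)))  →  m(b, 0, b)   [R4 at 3]
4. m(b, 0, b)  →  0   [R1 at ε]

0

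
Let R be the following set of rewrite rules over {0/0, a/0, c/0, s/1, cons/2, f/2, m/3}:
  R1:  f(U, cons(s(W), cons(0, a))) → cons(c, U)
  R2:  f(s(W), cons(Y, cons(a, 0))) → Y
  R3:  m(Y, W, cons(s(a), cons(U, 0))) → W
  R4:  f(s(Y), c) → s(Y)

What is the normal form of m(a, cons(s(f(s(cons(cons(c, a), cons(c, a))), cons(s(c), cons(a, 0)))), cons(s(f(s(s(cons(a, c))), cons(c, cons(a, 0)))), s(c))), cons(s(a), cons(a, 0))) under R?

1. m(a, cons(s(f(s(cons(cons(c, a), cons(c, a))), cons(s(c), cons(a, 0)))), cons(s(f(s(s(cons(a, c))), cons(c, cons(a, 0)))), s(c))), cons(s(a), cons(a, 0)))  →  cons(s(f(s(cons(cons(c, a), cons(c, a))), cons(s(c), cons(a, 0)))), cons(s(f(s(s(cons(a, c))), cons(c, cons(a, 0)))), s(c)))   [R3 at ε]
2. cons(s(f(s(cons(cons(c, a), cons(c, a))), cons(s(c), cons(a, 0)))), cons(s(f(s(s(cons(a, c))), cons(c, cons(a, 0)))), s(c)))  →  cons(s(s(c)), cons(s(f(s(s(cons(a, c))), cons(c, cons(a, 0)))), s(c)))   [R2 at 1.1]
3. cons(s(s(c)), cons(s(f(s(s(cons(a, c))), cons(c, cons(a, 0)))), s(c)))  →  cons(s(s(c)), cons(s(c), s(c)))   [R2 at 2.1.1]

cons(s(s(c)), cons(s(c), s(c)))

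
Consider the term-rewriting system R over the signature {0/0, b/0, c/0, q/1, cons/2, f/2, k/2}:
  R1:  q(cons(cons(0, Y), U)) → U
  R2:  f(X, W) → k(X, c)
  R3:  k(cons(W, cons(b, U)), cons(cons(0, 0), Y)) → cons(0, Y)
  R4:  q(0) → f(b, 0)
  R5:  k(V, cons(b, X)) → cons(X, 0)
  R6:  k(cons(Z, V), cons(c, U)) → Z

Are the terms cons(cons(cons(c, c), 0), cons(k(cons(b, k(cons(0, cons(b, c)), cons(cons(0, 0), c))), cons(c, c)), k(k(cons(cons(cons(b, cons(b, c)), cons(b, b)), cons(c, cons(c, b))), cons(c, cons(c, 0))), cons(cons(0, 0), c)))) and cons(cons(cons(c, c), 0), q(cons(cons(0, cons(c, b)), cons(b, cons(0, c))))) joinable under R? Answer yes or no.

yes — NF(t₁) = cons(cons(cons(c, c), 0), cons(b, cons(0, c))), NF(t₂) = cons(cons(cons(c, c), 0), cons(b, cons(0, c)))

Reduce t₁ = cons(cons(cons(c, c), 0), cons(k(cons(b, k(cons(0, cons(b, c)), cons(cons(0, 0), c))), cons(c, c)), k(k(cons(cons(cons(b, cons(b, c)), cons(b, b)), cons(c, cons(c, b))), cons(c, cons(c, 0))), cons(cons(0, 0), c)))):
1. cons(cons(cons(c, c), 0), cons(k(cons(b, k(cons(0, cons(b, c)), cons(cons(0, 0), c))), cons(c, c)), k(k(cons(cons(cons(b, cons(b, c)), cons(b, b)), cons(c, cons(c, b))), cons(c, cons(c, 0))), cons(cons(0, 0), c))))  →  cons(cons(cons(c, c), 0), cons(b, k(k(cons(cons(cons(b, cons(b, c)), cons(b, b)), cons(c, cons(c, b))), cons(c, cons(c, 0))), cons(cons(0, 0), c))))   [R6 at 2.1]
2. cons(cons(cons(c, c), 0), cons(b, k(k(cons(cons(cons(b, cons(b, c)), cons(b, b)), cons(c, cons(c, b))), cons(c, cons(c, 0))), cons(cons(0, 0), c))))  →  cons(cons(cons(c, c), 0), cons(b, k(cons(cons(b, cons(b, c)), cons(b, b)), cons(cons(0, 0), c))))   [R6 at 2.2.1]
3. cons(cons(cons(c, c), 0), cons(b, k(cons(cons(b, cons(b, c)), cons(b, b)), cons(cons(0, 0), c))))  →  cons(cons(cons(c, c), 0), cons(b, cons(0, c)))   [R3 at 2.2]

Reduce t₂ = cons(cons(cons(c, c), 0), q(cons(cons(0, cons(c, b)), cons(b, cons(0, c))))):
1. cons(cons(cons(c, c), 0), q(cons(cons(0, cons(c, b)), cons(b, cons(0, c)))))  →  cons(cons(cons(c, c), 0), cons(b, cons(0, c)))   [R1 at 2]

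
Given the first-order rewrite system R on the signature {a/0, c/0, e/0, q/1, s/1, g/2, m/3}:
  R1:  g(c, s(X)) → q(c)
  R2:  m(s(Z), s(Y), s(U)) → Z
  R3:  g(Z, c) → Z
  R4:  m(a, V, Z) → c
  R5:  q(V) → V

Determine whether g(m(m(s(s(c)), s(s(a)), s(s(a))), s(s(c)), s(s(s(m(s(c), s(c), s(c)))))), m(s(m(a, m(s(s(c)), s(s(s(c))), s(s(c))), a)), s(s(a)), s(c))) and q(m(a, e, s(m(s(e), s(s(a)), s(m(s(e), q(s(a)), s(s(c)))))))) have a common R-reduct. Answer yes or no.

Reduce t₁ = g(m(m(s(s(c)), s(s(a)), s(s(a))), s(s(c)), s(s(s(m(s(c), s(c), s(c)))))), m(s(m(a, m(s(s(c)), s(s(s(c))), s(s(c))), a)), s(s(a)), s(c))):
1. g(m(m(s(s(c)), s(s(a)), s(s(a))), s(s(c)), s(s(s(m(s(c), s(c), s(c)))))), m(s(m(a, m(s(s(c)), s(s(s(c))), s(s(c))), a)), s(s(a)), s(c)))  →  g(m(s(c), s(s(c)), s(s(s(m(s(c), s(c), s(c)))))), m(s(m(a, m(s(s(c)), s(s(s(c))), s(s(c))), a)), s(s(a)), s(c)))   [R2 at 1.1]
2. g(m(s(c), s(s(c)), s(s(s(m(s(c), s(c), s(c)))))), m(s(m(a, m(s(s(c)), s(s(s(c))), s(s(c))), a)), s(s(a)), s(c)))  →  g(c, m(s(m(a, m(s(s(c)), s(s(s(c))), s(s(c))), a)), s(s(a)), s(c)))   [R2 at 1]
3. g(c, m(s(m(a, m(s(s(c)), s(s(s(c))), s(s(c))), a)), s(s(a)), s(c)))  →  g(c, m(a, m(s(s(c)), s(s(s(c))), s(s(c))), a))   [R2 at 2]
4. g(c, m(a, m(s(s(c)), s(s(s(c))), s(s(c))), a))  →  g(c, c)   [R4 at 2]
5. g(c, c)  →  c   [R3 at ε]

Reduce t₂ = q(m(a, e, s(m(s(e), s(s(a)), s(m(s(e), q(s(a)), s(s(c)))))))):
1. q(m(a, e, s(m(s(e), s(s(a)), s(m(s(e), q(s(a)), s(s(c))))))))  →  m(a, e, s(m(s(e), s(s(a)), s(m(s(e), q(s(a)), s(s(c)))))))   [R5 at ε]
2. m(a, e, s(m(s(e), s(s(a)), s(m(s(e), q(s(a)), s(s(c)))))))  →  c   [R4 at ε]

yes — NF(t₁) = c, NF(t₂) = c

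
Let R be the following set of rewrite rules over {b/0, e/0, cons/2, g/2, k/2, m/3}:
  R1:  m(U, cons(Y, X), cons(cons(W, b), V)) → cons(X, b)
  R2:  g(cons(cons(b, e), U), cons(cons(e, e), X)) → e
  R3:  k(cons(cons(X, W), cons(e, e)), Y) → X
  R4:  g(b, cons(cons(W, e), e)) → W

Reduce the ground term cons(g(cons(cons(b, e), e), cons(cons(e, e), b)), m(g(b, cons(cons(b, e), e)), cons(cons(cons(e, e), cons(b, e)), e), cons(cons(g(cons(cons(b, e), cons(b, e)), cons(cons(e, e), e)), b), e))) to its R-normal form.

1. cons(g(cons(cons(b, e), e), cons(cons(e, e), b)), m(g(b, cons(cons(b, e), e)), cons(cons(cons(e, e), cons(b, e)), e), cons(cons(g(cons(cons(b, e), cons(b, e)), cons(cons(e, e), e)), b), e)))  →  cons(e, m(g(b, cons(cons(b, e), e)), cons(cons(cons(e, e), cons(b, e)), e), cons(cons(g(cons(cons(b, e), cons(b, e)), cons(cons(e, e), e)), b), e)))   [R2 at 1]
2. cons(e, m(g(b, cons(cons(b, e), e)), cons(cons(cons(e, e), cons(b, e)), e), cons(cons(g(cons(cons(b, e), cons(b, e)), cons(cons(e, e), e)), b), e)))  →  cons(e, cons(e, b))   [R1 at 2]

cons(e, cons(e, b))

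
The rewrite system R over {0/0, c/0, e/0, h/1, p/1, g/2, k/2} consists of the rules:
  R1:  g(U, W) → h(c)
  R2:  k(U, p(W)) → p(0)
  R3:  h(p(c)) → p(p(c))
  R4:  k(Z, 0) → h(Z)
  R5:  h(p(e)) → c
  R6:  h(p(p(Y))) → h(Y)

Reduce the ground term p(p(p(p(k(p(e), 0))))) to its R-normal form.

p(p(p(p(c))))

1. p(p(p(p(k(p(e), 0)))))  →  p(p(p(p(h(p(e))))))   [R4 at 1.1.1.1]
2. p(p(p(p(h(p(e))))))  →  p(p(p(p(c))))   [R5 at 1.1.1.1]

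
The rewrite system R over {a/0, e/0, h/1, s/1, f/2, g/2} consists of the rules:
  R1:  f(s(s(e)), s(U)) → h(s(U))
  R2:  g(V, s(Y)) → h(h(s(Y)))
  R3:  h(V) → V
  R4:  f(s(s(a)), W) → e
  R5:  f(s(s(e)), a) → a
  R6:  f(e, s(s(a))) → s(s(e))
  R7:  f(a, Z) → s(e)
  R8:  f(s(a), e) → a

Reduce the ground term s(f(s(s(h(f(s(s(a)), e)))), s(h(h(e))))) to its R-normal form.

s(s(e))

1. s(f(s(s(h(f(s(s(a)), e)))), s(h(h(e)))))  →  s(f(s(s(f(s(s(a)), e))), s(h(h(e)))))   [R3 at 1.1.1.1]
2. s(f(s(s(f(s(s(a)), e))), s(h(h(e)))))  →  s(f(s(s(e)), s(h(h(e)))))   [R4 at 1.1.1.1]
3. s(f(s(s(e)), s(h(h(e)))))  →  s(h(s(h(h(e)))))   [R1 at 1]
4. s(h(s(h(h(e)))))  →  s(s(h(h(e))))   [R3 at 1]
5. s(s(h(h(e))))  →  s(s(h(e)))   [R3 at 1.1]
6. s(s(h(e)))  →  s(s(e))   [R3 at 1.1]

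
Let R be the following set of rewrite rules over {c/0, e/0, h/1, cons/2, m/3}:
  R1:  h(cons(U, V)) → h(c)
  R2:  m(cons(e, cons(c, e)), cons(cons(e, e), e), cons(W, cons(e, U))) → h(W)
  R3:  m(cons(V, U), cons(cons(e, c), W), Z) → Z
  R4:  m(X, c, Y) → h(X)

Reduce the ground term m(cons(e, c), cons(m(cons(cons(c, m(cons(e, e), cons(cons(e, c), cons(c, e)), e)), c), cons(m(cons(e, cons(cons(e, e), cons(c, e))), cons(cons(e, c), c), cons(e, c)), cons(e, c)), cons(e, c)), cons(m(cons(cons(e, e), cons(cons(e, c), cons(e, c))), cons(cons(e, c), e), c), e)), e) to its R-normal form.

1. m(cons(e, c), cons(m(cons(cons(c, m(cons(e, e), cons(cons(e, c), cons(c, e)), e)), c), cons(m(cons(e, cons(cons(e, e), cons(c, e))), cons(cons(e, c), c), cons(e, c)), cons(e, c)), cons(e, c)), cons(m(cons(cons(e, e), cons(cons(e, c), cons(e, c))), cons(cons(e, c), e), c), e)), e)  →  m(cons(e, c), cons(m(cons(cons(c, e), c), cons(m(cons(e, cons(cons(e, e), cons(c, e))), cons(cons(e, c), c), cons(e, c)), cons(e, c)), cons(e, c)), cons(m(cons(cons(e, e), cons(cons(e, c), cons(e, c))), cons(cons(e, c), e), c), e)), e)   [R3 at 2.1.1.1.2]
2. m(cons(e, c), cons(m(cons(cons(c, e), c), cons(m(cons(e, cons(cons(e, e), cons(c, e))), cons(cons(e, c), c), cons(e, c)), cons(e, c)), cons(e, c)), cons(m(cons(cons(e, e), cons(cons(e, c), cons(e, c))), cons(cons(e, c), e), c), e)), e)  →  m(cons(e, c), cons(m(cons(cons(c, e), c), cons(cons(e, c), cons(e, c)), cons(e, c)), cons(m(cons(cons(e, e), cons(cons(e, c), cons(e, c))), cons(cons(e, c), e), c), e)), e)   [R3 at 2.1.2.1]
3. m(cons(e, c), cons(m(cons(cons(c, e), c), cons(cons(e, c), cons(e, c)), cons(e, c)), cons(m(cons(cons(e, e), cons(cons(e, c), cons(e, c))), cons(cons(e, c), e), c), e)), e)  →  m(cons(e, c), cons(cons(e, c), cons(m(cons(cons(e, e), cons(cons(e, c), cons(e, c))), cons(cons(e, c), e), c), e)), e)   [R3 at 2.1]
4. m(cons(e, c), cons(cons(e, c), cons(m(cons(cons(e, e), cons(cons(e, c), cons(e, c))), cons(cons(e, c), e), c), e)), e)  →  e   [R3 at ε]

e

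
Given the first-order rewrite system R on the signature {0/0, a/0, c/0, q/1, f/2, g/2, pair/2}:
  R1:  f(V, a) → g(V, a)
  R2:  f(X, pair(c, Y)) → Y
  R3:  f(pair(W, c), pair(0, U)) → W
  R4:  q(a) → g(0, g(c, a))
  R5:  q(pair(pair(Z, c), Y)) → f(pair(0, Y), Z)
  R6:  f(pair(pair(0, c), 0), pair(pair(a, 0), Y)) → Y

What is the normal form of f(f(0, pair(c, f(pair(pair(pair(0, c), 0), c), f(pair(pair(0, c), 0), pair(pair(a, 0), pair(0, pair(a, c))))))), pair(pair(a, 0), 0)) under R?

0

1. f(f(0, pair(c, f(pair(pair(pair(0, c), 0), c), f(pair(pair(0, c), 0), pair(pair(a, 0), pair(0, pair(a, c))))))), pair(pair(a, 0), 0))  →  f(f(pair(pair(pair(0, c), 0), c), f(pair(pair(0, c), 0), pair(pair(a, 0), pair(0, pair(a, c))))), pair(pair(a, 0), 0))   [R2 at 1]
2. f(f(pair(pair(pair(0, c), 0), c), f(pair(pair(0, c), 0), pair(pair(a, 0), pair(0, pair(a, c))))), pair(pair(a, 0), 0))  →  f(f(pair(pair(pair(0, c), 0), c), pair(0, pair(a, c))), pair(pair(a, 0), 0))   [R6 at 1.2]
3. f(f(pair(pair(pair(0, c), 0), c), pair(0, pair(a, c))), pair(pair(a, 0), 0))  →  f(pair(pair(0, c), 0), pair(pair(a, 0), 0))   [R3 at 1]
4. f(pair(pair(0, c), 0), pair(pair(a, 0), 0))  →  0   [R6 at ε]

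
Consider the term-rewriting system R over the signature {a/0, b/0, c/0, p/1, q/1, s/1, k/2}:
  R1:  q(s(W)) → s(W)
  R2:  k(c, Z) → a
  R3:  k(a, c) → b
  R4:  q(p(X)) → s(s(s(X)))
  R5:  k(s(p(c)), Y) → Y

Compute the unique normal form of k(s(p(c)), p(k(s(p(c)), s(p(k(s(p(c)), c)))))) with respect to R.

p(s(p(c)))

1. k(s(p(c)), p(k(s(p(c)), s(p(k(s(p(c)), c))))))  →  p(k(s(p(c)), s(p(k(s(p(c)), c)))))   [R5 at ε]
2. p(k(s(p(c)), s(p(k(s(p(c)), c)))))  →  p(s(p(k(s(p(c)), c))))   [R5 at 1]
3. p(s(p(k(s(p(c)), c))))  →  p(s(p(c)))   [R5 at 1.1.1]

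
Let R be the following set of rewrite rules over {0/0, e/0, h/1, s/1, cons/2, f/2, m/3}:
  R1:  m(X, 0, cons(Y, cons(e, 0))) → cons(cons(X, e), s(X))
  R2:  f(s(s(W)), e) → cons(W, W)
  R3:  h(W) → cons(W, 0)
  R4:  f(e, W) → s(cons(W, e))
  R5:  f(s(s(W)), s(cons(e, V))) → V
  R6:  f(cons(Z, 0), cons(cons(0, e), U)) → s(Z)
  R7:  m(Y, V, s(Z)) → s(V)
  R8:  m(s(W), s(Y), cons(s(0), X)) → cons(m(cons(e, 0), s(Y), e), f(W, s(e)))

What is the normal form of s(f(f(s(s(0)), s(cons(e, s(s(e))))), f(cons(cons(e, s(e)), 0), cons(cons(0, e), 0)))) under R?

1. s(f(f(s(s(0)), s(cons(e, s(s(e))))), f(cons(cons(e, s(e)), 0), cons(cons(0, e), 0))))  →  s(f(s(s(e)), f(cons(cons(e, s(e)), 0), cons(cons(0, e), 0))))   [R5 at 1.1]
2. s(f(s(s(e)), f(cons(cons(e, s(e)), 0), cons(cons(0, e), 0))))  →  s(f(s(s(e)), s(cons(e, s(e)))))   [R6 at 1.2]
3. s(f(s(s(e)), s(cons(e, s(e)))))  →  s(s(e))   [R5 at 1]

s(s(e))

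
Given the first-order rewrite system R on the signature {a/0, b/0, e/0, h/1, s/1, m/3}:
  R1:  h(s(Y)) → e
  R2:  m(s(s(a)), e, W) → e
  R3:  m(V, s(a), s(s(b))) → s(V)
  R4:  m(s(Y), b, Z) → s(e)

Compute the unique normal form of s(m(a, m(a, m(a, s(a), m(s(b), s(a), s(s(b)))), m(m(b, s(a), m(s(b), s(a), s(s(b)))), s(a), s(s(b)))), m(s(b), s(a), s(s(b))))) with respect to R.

s(s(a))

1. s(m(a, m(a, m(a, s(a), m(s(b), s(a), s(s(b)))), m(m(b, s(a), m(s(b), s(a), s(s(b)))), s(a), s(s(b)))), m(s(b), s(a), s(s(b)))))  →  s(m(a, m(a, m(a, s(a), s(s(b))), m(m(b, s(a), m(s(b), s(a), s(s(b)))), s(a), s(s(b)))), m(s(b), s(a), s(s(b)))))   [R3 at 1.2.2.3]
2. s(m(a, m(a, m(a, s(a), s(s(b))), m(m(b, s(a), m(s(b), s(a), s(s(b)))), s(a), s(s(b)))), m(s(b), s(a), s(s(b)))))  →  s(m(a, m(a, s(a), m(m(b, s(a), m(s(b), s(a), s(s(b)))), s(a), s(s(b)))), m(s(b), s(a), s(s(b)))))   [R3 at 1.2.2]
3. s(m(a, m(a, s(a), m(m(b, s(a), m(s(b), s(a), s(s(b)))), s(a), s(s(b)))), m(s(b), s(a), s(s(b)))))  →  s(m(a, m(a, s(a), s(m(b, s(a), m(s(b), s(a), s(s(b)))))), m(s(b), s(a), s(s(b)))))   [R3 at 1.2.3]
4. s(m(a, m(a, s(a), s(m(b, s(a), m(s(b), s(a), s(s(b)))))), m(s(b), s(a), s(s(b)))))  →  s(m(a, m(a, s(a), s(m(b, s(a), s(s(b))))), m(s(b), s(a), s(s(b)))))   [R3 at 1.2.3.1.3]
5. s(m(a, m(a, s(a), s(m(b, s(a), s(s(b))))), m(s(b), s(a), s(s(b)))))  →  s(m(a, m(a, s(a), s(s(b))), m(s(b), s(a), s(s(b)))))   [R3 at 1.2.3.1]
6. s(m(a, m(a, s(a), s(s(b))), m(s(b), s(a), s(s(b)))))  →  s(m(a, s(a), m(s(b), s(a), s(s(b)))))   [R3 at 1.2]
7. s(m(a, s(a), m(s(b), s(a), s(s(b)))))  →  s(m(a, s(a), s(s(b))))   [R3 at 1.3]
8. s(m(a, s(a), s(s(b))))  →  s(s(a))   [R3 at 1]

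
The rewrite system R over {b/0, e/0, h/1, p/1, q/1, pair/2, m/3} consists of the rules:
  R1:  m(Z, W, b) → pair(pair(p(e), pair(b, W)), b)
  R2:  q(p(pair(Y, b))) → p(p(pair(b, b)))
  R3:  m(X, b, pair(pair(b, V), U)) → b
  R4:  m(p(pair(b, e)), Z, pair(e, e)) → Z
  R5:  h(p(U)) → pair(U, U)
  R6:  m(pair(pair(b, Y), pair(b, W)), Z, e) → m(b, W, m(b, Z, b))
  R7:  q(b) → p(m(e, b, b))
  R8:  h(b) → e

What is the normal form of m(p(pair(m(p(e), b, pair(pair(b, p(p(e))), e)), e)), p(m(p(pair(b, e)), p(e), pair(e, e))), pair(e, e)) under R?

p(p(e))

1. m(p(pair(m(p(e), b, pair(pair(b, p(p(e))), e)), e)), p(m(p(pair(b, e)), p(e), pair(e, e))), pair(e, e))  →  m(p(pair(b, e)), p(m(p(pair(b, e)), p(e), pair(e, e))), pair(e, e))   [R3 at 1.1.1]
2. m(p(pair(b, e)), p(m(p(pair(b, e)), p(e), pair(e, e))), pair(e, e))  →  p(m(p(pair(b, e)), p(e), pair(e, e)))   [R4 at ε]
3. p(m(p(pair(b, e)), p(e), pair(e, e)))  →  p(p(e))   [R4 at 1]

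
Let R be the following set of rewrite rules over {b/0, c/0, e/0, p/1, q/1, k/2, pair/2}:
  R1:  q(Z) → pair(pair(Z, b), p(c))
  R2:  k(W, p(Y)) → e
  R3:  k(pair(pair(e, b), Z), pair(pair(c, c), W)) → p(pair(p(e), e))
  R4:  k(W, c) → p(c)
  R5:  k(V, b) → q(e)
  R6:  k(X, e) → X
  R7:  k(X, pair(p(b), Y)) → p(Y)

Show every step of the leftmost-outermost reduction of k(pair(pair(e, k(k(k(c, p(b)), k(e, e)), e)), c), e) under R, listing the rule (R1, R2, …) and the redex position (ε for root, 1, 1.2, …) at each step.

1. k(pair(pair(e, k(k(k(c, p(b)), k(e, e)), e)), c), e)  →  pair(pair(e, k(k(k(c, p(b)), k(e, e)), e)), c)   [R6 at ε]
2. pair(pair(e, k(k(k(c, p(b)), k(e, e)), e)), c)  →  pair(pair(e, k(k(c, p(b)), k(e, e))), c)   [R6 at 1.2]
3. pair(pair(e, k(k(c, p(b)), k(e, e))), c)  →  pair(pair(e, k(e, k(e, e))), c)   [R2 at 1.2.1]
4. pair(pair(e, k(e, k(e, e))), c)  →  pair(pair(e, k(e, e)), c)   [R6 at 1.2.2]
5. pair(pair(e, k(e, e)), c)  →  pair(pair(e, e), c)   [R6 at 1.2]

pair(pair(e, e), c)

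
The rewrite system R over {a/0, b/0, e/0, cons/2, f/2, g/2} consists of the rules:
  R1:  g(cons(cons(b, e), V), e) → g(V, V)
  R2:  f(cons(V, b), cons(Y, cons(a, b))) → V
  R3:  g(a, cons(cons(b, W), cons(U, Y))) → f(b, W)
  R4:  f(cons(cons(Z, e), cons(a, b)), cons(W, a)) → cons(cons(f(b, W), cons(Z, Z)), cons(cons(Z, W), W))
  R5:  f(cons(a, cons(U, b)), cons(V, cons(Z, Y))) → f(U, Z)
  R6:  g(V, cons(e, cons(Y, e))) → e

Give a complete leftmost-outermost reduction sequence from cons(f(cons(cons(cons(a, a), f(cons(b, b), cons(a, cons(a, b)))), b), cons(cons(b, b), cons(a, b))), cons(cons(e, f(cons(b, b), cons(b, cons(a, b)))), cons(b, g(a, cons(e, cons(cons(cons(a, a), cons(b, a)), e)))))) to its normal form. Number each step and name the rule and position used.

1. cons(f(cons(cons(cons(a, a), f(cons(b, b), cons(a, cons(a, b)))), b), cons(cons(b, b), cons(a, b))), cons(cons(e, f(cons(b, b), cons(b, cons(a, b)))), cons(b, g(a, cons(e, cons(cons(cons(a, a), cons(b, a)), e))))))  →  cons(cons(cons(a, a), f(cons(b, b), cons(a, cons(a, b)))), cons(cons(e, f(cons(b, b), cons(b, cons(a, b)))), cons(b, g(a, cons(e, cons(cons(cons(a, a), cons(b, a)), e))))))   [R2 at 1]
2. cons(cons(cons(a, a), f(cons(b, b), cons(a, cons(a, b)))), cons(cons(e, f(cons(b, b), cons(b, cons(a, b)))), cons(b, g(a, cons(e, cons(cons(cons(a, a), cons(b, a)), e))))))  →  cons(cons(cons(a, a), b), cons(cons(e, f(cons(b, b), cons(b, cons(a, b)))), cons(b, g(a, cons(e, cons(cons(cons(a, a), cons(b, a)), e))))))   [R2 at 1.2]
3. cons(cons(cons(a, a), b), cons(cons(e, f(cons(b, b), cons(b, cons(a, b)))), cons(b, g(a, cons(e, cons(cons(cons(a, a), cons(b, a)), e))))))  →  cons(cons(cons(a, a), b), cons(cons(e, b), cons(b, g(a, cons(e, cons(cons(cons(a, a), cons(b, a)), e))))))   [R2 at 2.1.2]
4. cons(cons(cons(a, a), b), cons(cons(e, b), cons(b, g(a, cons(e, cons(cons(cons(a, a), cons(b, a)), e))))))  →  cons(cons(cons(a, a), b), cons(cons(e, b), cons(b, e)))   [R6 at 2.2.2]

cons(cons(cons(a, a), b), cons(cons(e, b), cons(b, e)))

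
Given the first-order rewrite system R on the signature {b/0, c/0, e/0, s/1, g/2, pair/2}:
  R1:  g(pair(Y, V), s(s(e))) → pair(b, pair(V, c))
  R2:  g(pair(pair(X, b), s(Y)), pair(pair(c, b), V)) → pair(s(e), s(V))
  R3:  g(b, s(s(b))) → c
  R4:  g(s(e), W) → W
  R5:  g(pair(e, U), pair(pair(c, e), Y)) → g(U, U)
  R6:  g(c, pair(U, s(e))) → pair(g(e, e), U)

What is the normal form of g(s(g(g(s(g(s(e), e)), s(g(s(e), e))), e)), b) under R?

1. g(s(g(g(s(g(s(e), e)), s(g(s(e), e))), e)), b)  →  g(s(g(g(s(e), s(g(s(e), e))), e)), b)   [R4 at 1.1.1.1.1]
2. g(s(g(g(s(e), s(g(s(e), e))), e)), b)  →  g(s(g(s(g(s(e), e)), e)), b)   [R4 at 1.1.1]
3. g(s(g(s(g(s(e), e)), e)), b)  →  g(s(g(s(e), e)), b)   [R4 at 1.1.1.1]
4. g(s(g(s(e), e)), b)  →  g(s(e), b)   [R4 at 1.1]
5. g(s(e), b)  →  b   [R4 at ε]

b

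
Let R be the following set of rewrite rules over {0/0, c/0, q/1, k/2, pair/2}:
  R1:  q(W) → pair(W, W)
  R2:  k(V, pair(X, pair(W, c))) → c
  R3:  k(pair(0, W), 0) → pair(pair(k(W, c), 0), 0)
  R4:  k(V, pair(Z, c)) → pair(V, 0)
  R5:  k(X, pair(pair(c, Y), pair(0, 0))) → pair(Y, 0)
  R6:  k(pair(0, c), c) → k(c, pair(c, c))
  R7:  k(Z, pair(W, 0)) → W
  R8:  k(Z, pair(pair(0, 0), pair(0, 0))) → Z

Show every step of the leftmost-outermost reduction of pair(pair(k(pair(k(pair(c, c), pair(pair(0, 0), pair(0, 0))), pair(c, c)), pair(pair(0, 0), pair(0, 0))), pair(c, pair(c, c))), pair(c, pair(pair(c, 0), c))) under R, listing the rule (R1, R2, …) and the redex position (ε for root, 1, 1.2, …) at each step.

pair(pair(pair(pair(c, c), pair(c, c)), pair(c, pair(c, c))), pair(c, pair(pair(c, 0), c)))

1. pair(pair(k(pair(k(pair(c, c), pair(pair(0, 0), pair(0, 0))), pair(c, c)), pair(pair(0, 0), pair(0, 0))), pair(c, pair(c, c))), pair(c, pair(pair(c, 0), c)))  →  pair(pair(pair(k(pair(c, c), pair(pair(0, 0), pair(0, 0))), pair(c, c)), pair(c, pair(c, c))), pair(c, pair(pair(c, 0), c)))   [R8 at 1.1]
2. pair(pair(pair(k(pair(c, c), pair(pair(0, 0), pair(0, 0))), pair(c, c)), pair(c, pair(c, c))), pair(c, pair(pair(c, 0), c)))  →  pair(pair(pair(pair(c, c), pair(c, c)), pair(c, pair(c, c))), pair(c, pair(pair(c, 0), c)))   [R8 at 1.1.1]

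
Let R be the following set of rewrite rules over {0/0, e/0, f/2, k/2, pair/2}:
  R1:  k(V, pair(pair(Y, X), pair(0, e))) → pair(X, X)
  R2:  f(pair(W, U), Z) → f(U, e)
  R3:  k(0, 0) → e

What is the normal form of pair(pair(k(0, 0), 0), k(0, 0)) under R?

pair(pair(e, 0), e)

1. pair(pair(k(0, 0), 0), k(0, 0))  →  pair(pair(e, 0), k(0, 0))   [R3 at 1.1]
2. pair(pair(e, 0), k(0, 0))  →  pair(pair(e, 0), e)   [R3 at 2]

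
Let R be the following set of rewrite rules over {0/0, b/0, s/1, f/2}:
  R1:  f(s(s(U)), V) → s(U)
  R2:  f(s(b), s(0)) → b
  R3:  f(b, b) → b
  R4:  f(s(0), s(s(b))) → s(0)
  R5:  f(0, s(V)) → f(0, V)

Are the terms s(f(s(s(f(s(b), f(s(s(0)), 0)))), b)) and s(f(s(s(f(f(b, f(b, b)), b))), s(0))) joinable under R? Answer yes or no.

Reduce t₁ = s(f(s(s(f(s(b), f(s(s(0)), 0)))), b)):
1. s(f(s(s(f(s(b), f(s(s(0)), 0)))), b))  →  s(s(f(s(b), f(s(s(0)), 0))))   [R1 at 1]
2. s(s(f(s(b), f(s(s(0)), 0))))  →  s(s(f(s(b), s(0))))   [R1 at 1.1.2]
3. s(s(f(s(b), s(0))))  →  s(s(b))   [R2 at 1.1]

Reduce t₂ = s(f(s(s(f(f(b, f(b, b)), b))), s(0))):
1. s(f(s(s(f(f(b, f(b, b)), b))), s(0)))  →  s(s(f(f(b, f(b, b)), b)))   [R1 at 1]
2. s(s(f(f(b, f(b, b)), b)))  →  s(s(f(f(b, b), b)))   [R3 at 1.1.1.2]
3. s(s(f(f(b, b), b)))  →  s(s(f(b, b)))   [R3 at 1.1.1]
4. s(s(f(b, b)))  →  s(s(b))   [R3 at 1.1]

yes — NF(t₁) = s(s(b)), NF(t₂) = s(s(b))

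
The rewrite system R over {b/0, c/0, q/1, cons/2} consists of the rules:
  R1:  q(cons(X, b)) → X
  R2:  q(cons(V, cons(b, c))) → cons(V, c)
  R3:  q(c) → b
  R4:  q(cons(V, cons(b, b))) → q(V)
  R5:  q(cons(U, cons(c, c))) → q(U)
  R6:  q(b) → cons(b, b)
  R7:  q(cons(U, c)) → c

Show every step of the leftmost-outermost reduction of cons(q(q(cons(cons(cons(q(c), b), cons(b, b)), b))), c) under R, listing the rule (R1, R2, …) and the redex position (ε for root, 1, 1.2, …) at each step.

1. cons(q(q(cons(cons(cons(q(c), b), cons(b, b)), b))), c)  →  cons(q(cons(cons(q(c), b), cons(b, b))), c)   [R1 at 1.1]
2. cons(q(cons(cons(q(c), b), cons(b, b))), c)  →  cons(q(cons(q(c), b)), c)   [R4 at 1]
3. cons(q(cons(q(c), b)), c)  →  cons(q(c), c)   [R1 at 1]
4. cons(q(c), c)  →  cons(b, c)   [R3 at 1]

cons(b, c)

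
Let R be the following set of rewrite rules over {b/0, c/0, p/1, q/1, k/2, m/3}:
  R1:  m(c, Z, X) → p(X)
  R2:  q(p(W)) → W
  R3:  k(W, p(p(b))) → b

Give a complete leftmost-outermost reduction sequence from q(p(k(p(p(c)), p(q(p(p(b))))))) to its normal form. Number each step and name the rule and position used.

b

1. q(p(k(p(p(c)), p(q(p(p(b)))))))  →  k(p(p(c)), p(q(p(p(b)))))   [R2 at ε]
2. k(p(p(c)), p(q(p(p(b)))))  →  k(p(p(c)), p(p(b)))   [R2 at 2.1]
3. k(p(p(c)), p(p(b)))  →  b   [R3 at ε]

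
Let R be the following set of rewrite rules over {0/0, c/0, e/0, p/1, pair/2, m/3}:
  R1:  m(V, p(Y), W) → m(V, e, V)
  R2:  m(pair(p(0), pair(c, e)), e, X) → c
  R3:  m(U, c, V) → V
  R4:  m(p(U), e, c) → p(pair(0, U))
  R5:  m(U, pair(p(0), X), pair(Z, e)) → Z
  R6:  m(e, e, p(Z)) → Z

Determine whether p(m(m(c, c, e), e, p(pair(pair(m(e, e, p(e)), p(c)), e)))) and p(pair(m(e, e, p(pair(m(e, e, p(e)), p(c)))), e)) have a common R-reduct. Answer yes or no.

Reduce t₁ = p(m(m(c, c, e), e, p(pair(pair(m(e, e, p(e)), p(c)), e)))):
1. p(m(m(c, c, e), e, p(pair(pair(m(e, e, p(e)), p(c)), e))))  →  p(m(e, e, p(pair(pair(m(e, e, p(e)), p(c)), e))))   [R3 at 1.1]
2. p(m(e, e, p(pair(pair(m(e, e, p(e)), p(c)), e))))  →  p(pair(pair(m(e, e, p(e)), p(c)), e))   [R6 at 1]
3. p(pair(pair(m(e, e, p(e)), p(c)), e))  →  p(pair(pair(e, p(c)), e))   [R6 at 1.1.1]

Reduce t₂ = p(pair(m(e, e, p(pair(m(e, e, p(e)), p(c)))), e)):
1. p(pair(m(e, e, p(pair(m(e, e, p(e)), p(c)))), e))  →  p(pair(pair(m(e, e, p(e)), p(c)), e))   [R6 at 1.1]
2. p(pair(pair(m(e, e, p(e)), p(c)), e))  →  p(pair(pair(e, p(c)), e))   [R6 at 1.1.1]

yes — NF(t₁) = p(pair(pair(e, p(c)), e)), NF(t₂) = p(pair(pair(e, p(c)), e))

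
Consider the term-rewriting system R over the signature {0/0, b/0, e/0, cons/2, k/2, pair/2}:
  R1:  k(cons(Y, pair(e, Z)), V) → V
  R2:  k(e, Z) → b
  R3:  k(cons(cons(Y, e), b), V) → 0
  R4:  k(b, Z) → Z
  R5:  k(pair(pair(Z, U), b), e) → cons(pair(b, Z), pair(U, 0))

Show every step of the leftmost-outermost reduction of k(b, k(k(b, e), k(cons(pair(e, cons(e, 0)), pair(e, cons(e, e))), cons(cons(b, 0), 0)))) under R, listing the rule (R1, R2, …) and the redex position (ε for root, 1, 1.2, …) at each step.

1. k(b, k(k(b, e), k(cons(pair(e, cons(e, 0)), pair(e, cons(e, e))), cons(cons(b, 0), 0))))  →  k(k(b, e), k(cons(pair(e, cons(e, 0)), pair(e, cons(e, e))), cons(cons(b, 0), 0)))   [R4 at ε]
2. k(k(b, e), k(cons(pair(e, cons(e, 0)), pair(e, cons(e, e))), cons(cons(b, 0), 0)))  →  k(e, k(cons(pair(e, cons(e, 0)), pair(e, cons(e, e))), cons(cons(b, 0), 0)))   [R4 at 1]
3. k(e, k(cons(pair(e, cons(e, 0)), pair(e, cons(e, e))), cons(cons(b, 0), 0)))  →  b   [R2 at ε]

b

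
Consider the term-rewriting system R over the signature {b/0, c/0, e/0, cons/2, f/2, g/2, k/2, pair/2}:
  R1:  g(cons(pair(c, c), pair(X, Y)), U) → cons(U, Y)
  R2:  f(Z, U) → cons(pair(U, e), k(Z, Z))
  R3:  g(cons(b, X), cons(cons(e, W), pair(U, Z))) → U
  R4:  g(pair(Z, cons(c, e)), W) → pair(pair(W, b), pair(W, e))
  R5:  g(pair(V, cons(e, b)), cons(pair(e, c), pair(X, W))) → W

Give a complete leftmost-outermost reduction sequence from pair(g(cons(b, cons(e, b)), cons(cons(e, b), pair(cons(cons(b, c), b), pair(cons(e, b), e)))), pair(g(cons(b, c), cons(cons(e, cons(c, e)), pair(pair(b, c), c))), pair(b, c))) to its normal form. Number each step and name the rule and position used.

1. pair(g(cons(b, cons(e, b)), cons(cons(e, b), pair(cons(cons(b, c), b), pair(cons(e, b), e)))), pair(g(cons(b, c), cons(cons(e, cons(c, e)), pair(pair(b, c), c))), pair(b, c)))  →  pair(cons(cons(b, c), b), pair(g(cons(b, c), cons(cons(e, cons(c, e)), pair(pair(b, c), c))), pair(b, c)))   [R3 at 1]
2. pair(cons(cons(b, c), b), pair(g(cons(b, c), cons(cons(e, cons(c, e)), pair(pair(b, c), c))), pair(b, c)))  →  pair(cons(cons(b, c), b), pair(pair(b, c), pair(b, c)))   [R3 at 2.1]

pair(cons(cons(b, c), b), pair(pair(b, c), pair(b, c)))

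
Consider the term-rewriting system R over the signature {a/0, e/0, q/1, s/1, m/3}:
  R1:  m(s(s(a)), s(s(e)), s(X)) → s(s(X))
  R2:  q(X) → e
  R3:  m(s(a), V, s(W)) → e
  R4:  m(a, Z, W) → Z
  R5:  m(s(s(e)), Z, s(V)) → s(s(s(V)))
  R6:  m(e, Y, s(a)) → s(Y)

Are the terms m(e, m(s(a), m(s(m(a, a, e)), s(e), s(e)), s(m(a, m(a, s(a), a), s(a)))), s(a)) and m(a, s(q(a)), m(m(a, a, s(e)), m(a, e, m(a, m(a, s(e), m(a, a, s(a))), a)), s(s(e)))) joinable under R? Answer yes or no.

Reduce t₁ = m(e, m(s(a), m(s(m(a, a, e)), s(e), s(e)), s(m(a, m(a, s(a), a), s(a)))), s(a)):
1. m(e, m(s(a), m(s(m(a, a, e)), s(e), s(e)), s(m(a, m(a, s(a), a), s(a)))), s(a))  →  s(m(s(a), m(s(m(a, a, e)), s(e), s(e)), s(m(a, m(a, s(a), a), s(a)))))   [R6 at ε]
2. s(m(s(a), m(s(m(a, a, e)), s(e), s(e)), s(m(a, m(a, s(a), a), s(a)))))  →  s(e)   [R3 at 1]

Reduce t₂ = m(a, s(q(a)), m(m(a, a, s(e)), m(a, e, m(a, m(a, s(e), m(a, a, s(a))), a)), s(s(e)))):
1. m(a, s(q(a)), m(m(a, a, s(e)), m(a, e, m(a, m(a, s(e), m(a, a, s(a))), a)), s(s(e))))  →  s(q(a))   [R4 at ε]
2. s(q(a))  →  s(e)   [R2 at 1]

yes — NF(t₁) = s(e), NF(t₂) = s(e)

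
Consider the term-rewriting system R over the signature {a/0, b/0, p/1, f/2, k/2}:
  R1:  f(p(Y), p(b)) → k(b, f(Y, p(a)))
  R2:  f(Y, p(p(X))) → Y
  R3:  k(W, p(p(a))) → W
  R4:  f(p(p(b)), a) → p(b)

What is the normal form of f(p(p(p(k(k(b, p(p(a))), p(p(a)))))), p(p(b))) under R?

p(p(p(b)))

1. f(p(p(p(k(k(b, p(p(a))), p(p(a)))))), p(p(b)))  →  p(p(p(k(k(b, p(p(a))), p(p(a))))))   [R2 at ε]
2. p(p(p(k(k(b, p(p(a))), p(p(a))))))  →  p(p(p(k(b, p(p(a))))))   [R3 at 1.1.1]
3. p(p(p(k(b, p(p(a))))))  →  p(p(p(b)))   [R3 at 1.1.1]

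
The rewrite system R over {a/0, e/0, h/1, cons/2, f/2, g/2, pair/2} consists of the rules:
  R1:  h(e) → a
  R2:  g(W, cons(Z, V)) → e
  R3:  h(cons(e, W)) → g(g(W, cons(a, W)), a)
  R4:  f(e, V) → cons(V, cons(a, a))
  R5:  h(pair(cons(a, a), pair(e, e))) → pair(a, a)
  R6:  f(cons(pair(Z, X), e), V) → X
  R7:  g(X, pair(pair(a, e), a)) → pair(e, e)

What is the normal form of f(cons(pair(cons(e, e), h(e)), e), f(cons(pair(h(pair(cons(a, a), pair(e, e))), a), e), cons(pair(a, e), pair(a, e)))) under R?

1. f(cons(pair(cons(e, e), h(e)), e), f(cons(pair(h(pair(cons(a, a), pair(e, e))), a), e), cons(pair(a, e), pair(a, e))))  →  h(e)   [R6 at ε]
2. h(e)  →  a   [R1 at ε]

a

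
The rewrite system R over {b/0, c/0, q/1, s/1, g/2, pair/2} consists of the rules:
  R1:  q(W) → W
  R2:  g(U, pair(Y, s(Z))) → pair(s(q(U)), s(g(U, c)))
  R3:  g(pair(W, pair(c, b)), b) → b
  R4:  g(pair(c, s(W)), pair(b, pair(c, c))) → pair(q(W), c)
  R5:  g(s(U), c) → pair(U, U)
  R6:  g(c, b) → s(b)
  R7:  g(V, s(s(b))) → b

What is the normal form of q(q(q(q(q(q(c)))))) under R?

1. q(q(q(q(q(q(c))))))  →  q(q(q(q(q(c)))))   [R1 at ε]
2. q(q(q(q(q(c)))))  →  q(q(q(q(c))))   [R1 at ε]
3. q(q(q(q(c))))  →  q(q(q(c)))   [R1 at ε]
4. q(q(q(c)))  →  q(q(c))   [R1 at ε]
5. q(q(c))  →  q(c)   [R1 at ε]
6. q(c)  →  c   [R1 at ε]

c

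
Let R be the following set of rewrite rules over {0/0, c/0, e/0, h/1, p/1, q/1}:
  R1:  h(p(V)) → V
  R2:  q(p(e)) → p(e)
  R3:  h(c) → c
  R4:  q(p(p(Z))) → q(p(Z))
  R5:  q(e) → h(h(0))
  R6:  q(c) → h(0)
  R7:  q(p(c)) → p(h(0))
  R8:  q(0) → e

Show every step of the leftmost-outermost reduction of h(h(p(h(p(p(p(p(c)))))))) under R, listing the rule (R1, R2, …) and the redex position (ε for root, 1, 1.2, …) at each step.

1. h(h(p(h(p(p(p(p(c))))))))  →  h(h(p(p(p(p(c))))))   [R1 at 1]
2. h(h(p(p(p(p(c))))))  →  h(p(p(p(c))))   [R1 at 1]
3. h(p(p(p(c))))  →  p(p(c))   [R1 at ε]

p(p(c))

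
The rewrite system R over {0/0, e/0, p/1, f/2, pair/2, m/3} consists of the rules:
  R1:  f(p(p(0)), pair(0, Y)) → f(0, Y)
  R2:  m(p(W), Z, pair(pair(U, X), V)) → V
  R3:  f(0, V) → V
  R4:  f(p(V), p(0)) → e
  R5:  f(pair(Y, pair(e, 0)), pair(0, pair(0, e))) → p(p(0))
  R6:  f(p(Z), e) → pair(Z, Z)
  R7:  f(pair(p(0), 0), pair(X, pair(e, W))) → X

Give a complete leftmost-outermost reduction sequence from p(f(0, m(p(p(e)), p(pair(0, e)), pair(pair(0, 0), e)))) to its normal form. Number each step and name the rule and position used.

1. p(f(0, m(p(p(e)), p(pair(0, e)), pair(pair(0, 0), e))))  →  p(m(p(p(e)), p(pair(0, e)), pair(pair(0, 0), e)))   [R3 at 1]
2. p(m(p(p(e)), p(pair(0, e)), pair(pair(0, 0), e)))  →  p(e)   [R2 at 1]

p(e)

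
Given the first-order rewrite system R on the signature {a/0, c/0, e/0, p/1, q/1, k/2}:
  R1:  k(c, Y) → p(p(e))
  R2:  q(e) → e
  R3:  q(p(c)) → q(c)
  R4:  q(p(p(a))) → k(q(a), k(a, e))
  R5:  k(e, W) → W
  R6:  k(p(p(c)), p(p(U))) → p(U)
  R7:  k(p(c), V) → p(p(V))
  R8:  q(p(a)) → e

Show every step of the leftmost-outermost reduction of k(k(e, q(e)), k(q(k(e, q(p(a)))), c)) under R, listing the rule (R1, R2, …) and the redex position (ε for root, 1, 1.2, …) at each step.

1. k(k(e, q(e)), k(q(k(e, q(p(a)))), c))  →  k(q(e), k(q(k(e, q(p(a)))), c))   [R5 at 1]
2. k(q(e), k(q(k(e, q(p(a)))), c))  →  k(e, k(q(k(e, q(p(a)))), c))   [R2 at 1]
3. k(e, k(q(k(e, q(p(a)))), c))  →  k(q(k(e, q(p(a)))), c)   [R5 at ε]
4. k(q(k(e, q(p(a)))), c)  →  k(q(q(p(a))), c)   [R5 at 1.1]
5. k(q(q(p(a))), c)  →  k(q(e), c)   [R8 at 1.1]
6. k(q(e), c)  →  k(e, c)   [R2 at 1]
7. k(e, c)  →  c   [R5 at ε]

c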